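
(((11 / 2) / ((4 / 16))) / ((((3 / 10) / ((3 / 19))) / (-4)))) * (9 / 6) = -1320 / 19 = -69.47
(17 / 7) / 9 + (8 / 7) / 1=89 / 63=1.41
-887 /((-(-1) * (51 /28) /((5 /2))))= -1217.45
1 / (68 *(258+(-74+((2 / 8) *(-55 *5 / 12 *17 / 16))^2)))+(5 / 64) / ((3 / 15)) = 55422314609 / 141856966208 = 0.39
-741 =-741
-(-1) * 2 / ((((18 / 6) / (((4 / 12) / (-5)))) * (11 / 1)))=-2 / 495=-0.00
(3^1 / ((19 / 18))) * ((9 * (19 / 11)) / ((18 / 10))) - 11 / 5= 1229 / 55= 22.35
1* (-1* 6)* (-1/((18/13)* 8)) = 13/24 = 0.54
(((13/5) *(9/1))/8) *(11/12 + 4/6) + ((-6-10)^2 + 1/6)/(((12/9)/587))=18045121/160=112782.01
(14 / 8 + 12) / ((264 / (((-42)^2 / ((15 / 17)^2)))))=14161 / 120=118.01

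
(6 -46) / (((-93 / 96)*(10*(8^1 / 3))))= 48 / 31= 1.55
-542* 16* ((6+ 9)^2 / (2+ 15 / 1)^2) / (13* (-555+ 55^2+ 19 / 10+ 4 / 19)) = -41192000 / 196074073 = -0.21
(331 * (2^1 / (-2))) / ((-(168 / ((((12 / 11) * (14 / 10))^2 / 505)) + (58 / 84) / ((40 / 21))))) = 556080 / 61105609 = 0.01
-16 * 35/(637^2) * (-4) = 320/57967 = 0.01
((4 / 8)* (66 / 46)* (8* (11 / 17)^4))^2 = 3734989142544 / 3690175686289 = 1.01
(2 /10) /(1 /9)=9 /5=1.80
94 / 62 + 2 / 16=407 / 248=1.64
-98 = -98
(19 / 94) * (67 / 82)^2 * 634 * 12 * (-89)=-7218944949 / 79007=-91370.95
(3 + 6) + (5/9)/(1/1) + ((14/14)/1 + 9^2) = 824/9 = 91.56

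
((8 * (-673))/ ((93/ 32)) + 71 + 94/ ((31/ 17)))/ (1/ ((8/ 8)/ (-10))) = 160891/ 930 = 173.00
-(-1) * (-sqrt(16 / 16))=-1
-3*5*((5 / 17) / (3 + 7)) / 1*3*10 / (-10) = 45 / 34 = 1.32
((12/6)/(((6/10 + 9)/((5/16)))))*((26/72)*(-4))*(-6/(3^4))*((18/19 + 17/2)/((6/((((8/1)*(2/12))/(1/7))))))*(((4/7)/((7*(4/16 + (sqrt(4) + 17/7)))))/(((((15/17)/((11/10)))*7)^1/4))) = 872729/685873818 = 0.00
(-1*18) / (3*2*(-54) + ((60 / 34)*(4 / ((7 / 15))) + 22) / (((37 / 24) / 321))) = -4403 / 1811650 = -0.00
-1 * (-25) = 25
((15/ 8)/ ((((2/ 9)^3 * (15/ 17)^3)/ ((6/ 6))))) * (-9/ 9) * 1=-397953/ 1600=-248.72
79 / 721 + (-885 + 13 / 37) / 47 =-23462391 / 1253819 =-18.71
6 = 6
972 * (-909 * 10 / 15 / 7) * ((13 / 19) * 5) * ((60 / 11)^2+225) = -1180199241000 / 16093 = -73336185.98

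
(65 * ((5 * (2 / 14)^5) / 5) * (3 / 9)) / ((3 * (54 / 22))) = 715 / 4084101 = 0.00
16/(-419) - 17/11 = -7299/4609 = -1.58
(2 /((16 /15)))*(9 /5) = 27 /8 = 3.38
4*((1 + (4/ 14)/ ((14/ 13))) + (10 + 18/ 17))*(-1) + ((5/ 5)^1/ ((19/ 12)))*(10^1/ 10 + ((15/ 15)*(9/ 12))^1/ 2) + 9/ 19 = -1517949/ 31654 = -47.95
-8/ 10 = -4/ 5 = -0.80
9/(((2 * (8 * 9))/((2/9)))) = 1/72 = 0.01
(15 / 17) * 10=150 / 17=8.82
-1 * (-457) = 457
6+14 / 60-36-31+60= -23 / 30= -0.77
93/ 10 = 9.30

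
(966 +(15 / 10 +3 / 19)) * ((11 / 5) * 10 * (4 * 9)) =14561316 / 19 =766385.05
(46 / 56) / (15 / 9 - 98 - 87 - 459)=-69 / 53956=-0.00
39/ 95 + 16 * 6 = 9159/ 95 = 96.41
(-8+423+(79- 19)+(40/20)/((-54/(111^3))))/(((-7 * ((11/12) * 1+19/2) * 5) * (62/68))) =20472624/135625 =150.95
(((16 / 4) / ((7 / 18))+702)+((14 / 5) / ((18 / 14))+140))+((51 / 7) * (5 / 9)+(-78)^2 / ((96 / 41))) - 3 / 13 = 16177147 / 4680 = 3456.66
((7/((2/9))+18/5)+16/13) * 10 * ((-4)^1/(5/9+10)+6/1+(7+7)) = 8803672/1235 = 7128.48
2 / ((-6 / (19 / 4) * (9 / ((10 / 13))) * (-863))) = 95 / 605826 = 0.00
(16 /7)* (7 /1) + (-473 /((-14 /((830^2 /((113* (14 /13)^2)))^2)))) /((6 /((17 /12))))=6812019613206500857 /30903635952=220427771.79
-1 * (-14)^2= -196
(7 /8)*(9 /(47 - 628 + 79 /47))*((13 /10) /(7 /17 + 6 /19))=-88179 /3630400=-0.02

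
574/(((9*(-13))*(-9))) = 574/1053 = 0.55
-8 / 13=-0.62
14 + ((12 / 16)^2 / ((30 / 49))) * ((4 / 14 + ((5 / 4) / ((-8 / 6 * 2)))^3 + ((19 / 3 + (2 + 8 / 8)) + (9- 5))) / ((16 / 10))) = 182545923 / 8388608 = 21.76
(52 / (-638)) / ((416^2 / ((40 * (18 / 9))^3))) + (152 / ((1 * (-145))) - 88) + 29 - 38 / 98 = -61648914 / 1016015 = -60.68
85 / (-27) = -85 / 27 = -3.15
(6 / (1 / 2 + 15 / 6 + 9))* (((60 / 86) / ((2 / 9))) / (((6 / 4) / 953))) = 997.33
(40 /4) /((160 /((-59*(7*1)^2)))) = -2891 /16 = -180.69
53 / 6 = 8.83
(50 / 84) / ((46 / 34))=425 / 966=0.44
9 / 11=0.82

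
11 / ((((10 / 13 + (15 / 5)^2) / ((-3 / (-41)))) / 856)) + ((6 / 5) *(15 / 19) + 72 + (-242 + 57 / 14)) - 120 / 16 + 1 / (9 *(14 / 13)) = -1269654055 / 12465558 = -101.85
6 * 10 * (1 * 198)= 11880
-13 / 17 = -0.76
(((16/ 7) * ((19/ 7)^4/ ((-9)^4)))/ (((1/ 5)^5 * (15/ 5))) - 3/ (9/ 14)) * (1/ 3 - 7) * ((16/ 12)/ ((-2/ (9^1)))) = 601.22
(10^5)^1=100000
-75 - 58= -133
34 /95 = 0.36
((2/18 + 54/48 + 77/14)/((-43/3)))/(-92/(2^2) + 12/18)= 485/23048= 0.02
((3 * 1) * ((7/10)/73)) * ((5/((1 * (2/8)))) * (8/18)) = 56/219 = 0.26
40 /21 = 1.90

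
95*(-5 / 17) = -475 / 17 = -27.94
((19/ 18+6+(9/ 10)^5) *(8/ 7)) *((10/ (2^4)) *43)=42271709/ 180000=234.84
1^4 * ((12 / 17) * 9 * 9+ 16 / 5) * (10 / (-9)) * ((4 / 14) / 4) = -5132 / 1071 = -4.79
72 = 72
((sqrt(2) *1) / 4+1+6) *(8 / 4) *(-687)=-9618 -687 *sqrt(2) / 2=-10103.78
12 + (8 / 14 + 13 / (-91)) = 87 / 7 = 12.43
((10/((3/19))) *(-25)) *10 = -47500/3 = -15833.33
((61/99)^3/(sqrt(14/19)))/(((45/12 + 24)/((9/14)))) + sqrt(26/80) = 226981*sqrt(266)/586384029 + sqrt(130)/20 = 0.58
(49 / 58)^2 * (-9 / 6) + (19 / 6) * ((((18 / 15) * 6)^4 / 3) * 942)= 11236416026253 / 4205000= 2672156.01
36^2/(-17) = -1296/17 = -76.24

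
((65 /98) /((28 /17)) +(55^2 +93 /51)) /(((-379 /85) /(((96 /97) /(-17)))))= 8472842940 /214365053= 39.53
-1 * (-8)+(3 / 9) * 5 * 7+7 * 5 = 164 / 3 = 54.67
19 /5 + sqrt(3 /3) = 24 /5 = 4.80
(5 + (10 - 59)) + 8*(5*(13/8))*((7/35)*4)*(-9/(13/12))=-476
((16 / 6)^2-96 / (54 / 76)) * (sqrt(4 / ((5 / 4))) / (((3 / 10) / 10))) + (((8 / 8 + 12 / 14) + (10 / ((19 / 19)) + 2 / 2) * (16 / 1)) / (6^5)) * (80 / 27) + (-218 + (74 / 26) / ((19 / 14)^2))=-10240 * sqrt(5) / 3-31092700021 / 143690274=-7848.83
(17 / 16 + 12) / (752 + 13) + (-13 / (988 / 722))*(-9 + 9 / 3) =697889 / 12240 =57.02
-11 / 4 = -2.75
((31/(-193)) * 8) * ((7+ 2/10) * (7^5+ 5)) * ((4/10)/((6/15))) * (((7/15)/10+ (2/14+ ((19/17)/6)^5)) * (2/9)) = -42460475476610248/6474015473625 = -6558.60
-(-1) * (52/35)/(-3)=-52/105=-0.50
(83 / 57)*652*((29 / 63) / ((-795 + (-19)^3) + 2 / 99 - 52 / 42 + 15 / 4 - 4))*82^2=-464305755584 / 1209594549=-383.85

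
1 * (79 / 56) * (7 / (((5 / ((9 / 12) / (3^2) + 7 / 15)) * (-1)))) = -869 / 800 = -1.09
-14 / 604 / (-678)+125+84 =42794011 / 204756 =209.00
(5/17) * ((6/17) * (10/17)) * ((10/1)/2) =1500/4913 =0.31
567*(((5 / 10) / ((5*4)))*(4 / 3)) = 189 / 10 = 18.90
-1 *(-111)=111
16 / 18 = 8 / 9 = 0.89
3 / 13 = 0.23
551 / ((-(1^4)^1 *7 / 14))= -1102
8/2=4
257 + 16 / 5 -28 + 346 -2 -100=2381 / 5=476.20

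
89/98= 0.91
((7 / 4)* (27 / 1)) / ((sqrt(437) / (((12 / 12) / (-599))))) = -189* sqrt(437) / 1047052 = -0.00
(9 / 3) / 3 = 1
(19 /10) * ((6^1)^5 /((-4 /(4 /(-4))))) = 3693.60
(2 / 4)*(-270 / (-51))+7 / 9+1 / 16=8537 / 2448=3.49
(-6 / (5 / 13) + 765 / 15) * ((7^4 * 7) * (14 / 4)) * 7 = 14576711.10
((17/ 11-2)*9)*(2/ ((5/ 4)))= -72/ 11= -6.55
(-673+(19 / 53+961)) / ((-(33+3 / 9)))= -45849 / 5300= -8.65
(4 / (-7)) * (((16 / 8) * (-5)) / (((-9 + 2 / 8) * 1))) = -0.65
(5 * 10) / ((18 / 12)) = 33.33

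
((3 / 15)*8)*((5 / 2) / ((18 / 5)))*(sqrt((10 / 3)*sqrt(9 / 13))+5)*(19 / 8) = 95*sqrt(10)*13^(3 / 4) / 468+475 / 36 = 17.59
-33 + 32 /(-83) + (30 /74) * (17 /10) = -32.70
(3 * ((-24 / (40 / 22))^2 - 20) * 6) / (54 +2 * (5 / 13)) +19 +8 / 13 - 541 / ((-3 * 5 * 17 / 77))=344700314 / 1475175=233.67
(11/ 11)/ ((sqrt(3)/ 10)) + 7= 10 * sqrt(3)/ 3 + 7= 12.77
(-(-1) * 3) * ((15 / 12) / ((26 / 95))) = 1425 / 104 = 13.70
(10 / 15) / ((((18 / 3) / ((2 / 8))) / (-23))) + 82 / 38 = 1039 / 684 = 1.52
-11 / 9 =-1.22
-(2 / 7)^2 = -4 / 49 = -0.08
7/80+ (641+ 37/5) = 648.49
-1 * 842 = -842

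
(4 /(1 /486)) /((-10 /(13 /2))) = -6318 /5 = -1263.60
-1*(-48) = 48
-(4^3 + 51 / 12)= -273 / 4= -68.25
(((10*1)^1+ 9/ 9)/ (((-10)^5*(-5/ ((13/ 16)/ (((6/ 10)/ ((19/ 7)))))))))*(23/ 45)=62491/ 1512000000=0.00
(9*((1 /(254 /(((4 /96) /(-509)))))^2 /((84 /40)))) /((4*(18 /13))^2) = 845 /58228722735095808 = 0.00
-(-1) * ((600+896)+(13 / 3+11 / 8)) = 36041 / 24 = 1501.71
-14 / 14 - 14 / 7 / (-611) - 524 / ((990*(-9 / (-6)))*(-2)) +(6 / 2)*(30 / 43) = 49655981 / 39015405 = 1.27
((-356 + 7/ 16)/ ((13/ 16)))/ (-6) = 5689/ 78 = 72.94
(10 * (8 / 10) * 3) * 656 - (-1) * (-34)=15710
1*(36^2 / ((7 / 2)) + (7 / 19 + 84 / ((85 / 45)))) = 938597 / 2261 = 415.12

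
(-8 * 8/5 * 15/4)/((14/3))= -72/7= -10.29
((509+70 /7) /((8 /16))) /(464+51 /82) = 85116 /38099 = 2.23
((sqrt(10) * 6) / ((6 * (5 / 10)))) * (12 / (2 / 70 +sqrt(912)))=-840 * sqrt(10) / 1117199 +117600 * sqrt(570) / 1117199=2.51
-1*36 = -36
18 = 18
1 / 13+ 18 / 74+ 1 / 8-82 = -313823 / 3848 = -81.55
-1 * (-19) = 19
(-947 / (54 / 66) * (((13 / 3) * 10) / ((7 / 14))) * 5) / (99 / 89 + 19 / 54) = -2410493800 / 7037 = -342545.66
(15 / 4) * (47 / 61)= 705 / 244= 2.89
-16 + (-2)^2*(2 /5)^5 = -49872 /3125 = -15.96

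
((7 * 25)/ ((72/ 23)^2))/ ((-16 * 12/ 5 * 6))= -462875/ 5971968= -0.08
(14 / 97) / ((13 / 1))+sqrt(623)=14 / 1261+sqrt(623)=24.97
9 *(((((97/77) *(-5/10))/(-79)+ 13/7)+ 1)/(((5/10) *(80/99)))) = 2823417/44240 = 63.82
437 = 437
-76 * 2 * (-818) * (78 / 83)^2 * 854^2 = 551698544726784 / 6889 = 80083980944.52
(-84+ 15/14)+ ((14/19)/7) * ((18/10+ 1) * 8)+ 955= 1162991/1330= 874.43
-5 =-5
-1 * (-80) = 80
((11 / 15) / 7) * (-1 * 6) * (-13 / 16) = 143 / 280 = 0.51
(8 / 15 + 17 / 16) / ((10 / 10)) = 383 / 240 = 1.60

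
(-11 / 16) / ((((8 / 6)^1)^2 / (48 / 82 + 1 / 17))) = -44451 / 178432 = -0.25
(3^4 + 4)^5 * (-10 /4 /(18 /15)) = -110926328125 /12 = -9243860677.08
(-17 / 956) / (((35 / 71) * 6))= -1207 / 200760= -0.01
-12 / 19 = -0.63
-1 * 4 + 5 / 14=-51 / 14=-3.64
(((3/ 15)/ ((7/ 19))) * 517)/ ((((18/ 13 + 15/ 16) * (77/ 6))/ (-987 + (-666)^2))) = 164409072672/ 39445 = 4168058.63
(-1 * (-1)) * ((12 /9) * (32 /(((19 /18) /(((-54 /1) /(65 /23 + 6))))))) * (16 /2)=-7630848 /3857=-1978.44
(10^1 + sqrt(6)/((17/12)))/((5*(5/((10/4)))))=6*sqrt(6)/85 + 1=1.17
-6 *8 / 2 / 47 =-24 / 47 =-0.51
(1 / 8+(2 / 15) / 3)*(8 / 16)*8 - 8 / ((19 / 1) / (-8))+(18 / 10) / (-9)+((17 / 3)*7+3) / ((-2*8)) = 2017 / 1710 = 1.18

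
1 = 1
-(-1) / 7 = 1 / 7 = 0.14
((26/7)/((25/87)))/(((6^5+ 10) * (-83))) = -1131/56545825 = -0.00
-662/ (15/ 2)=-1324/ 15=-88.27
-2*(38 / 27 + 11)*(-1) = 670 / 27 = 24.81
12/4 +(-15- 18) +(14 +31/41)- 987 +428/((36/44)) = -176800/369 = -479.13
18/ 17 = 1.06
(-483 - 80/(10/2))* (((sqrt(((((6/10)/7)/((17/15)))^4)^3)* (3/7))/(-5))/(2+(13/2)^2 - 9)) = 1060756236/4671406606937245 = 0.00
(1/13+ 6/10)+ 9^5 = 3838229/65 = 59049.68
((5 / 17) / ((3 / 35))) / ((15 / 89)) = 3115 / 153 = 20.36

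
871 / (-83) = -871 / 83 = -10.49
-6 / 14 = -3 / 7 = -0.43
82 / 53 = 1.55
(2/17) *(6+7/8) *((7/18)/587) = 0.00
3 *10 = 30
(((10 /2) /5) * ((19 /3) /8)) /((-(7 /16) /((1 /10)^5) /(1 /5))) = -19 /5250000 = -0.00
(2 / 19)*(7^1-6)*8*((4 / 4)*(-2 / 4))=-8 / 19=-0.42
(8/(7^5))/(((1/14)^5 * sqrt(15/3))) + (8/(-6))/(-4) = 1/3 + 256 * sqrt(5)/5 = 114.82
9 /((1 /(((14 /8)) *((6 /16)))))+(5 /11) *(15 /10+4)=269 /32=8.41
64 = 64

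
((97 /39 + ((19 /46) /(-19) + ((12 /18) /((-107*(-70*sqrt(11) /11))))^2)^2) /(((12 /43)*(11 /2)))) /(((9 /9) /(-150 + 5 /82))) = -115283710508892972739807841 /474393911217330226122000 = -243.01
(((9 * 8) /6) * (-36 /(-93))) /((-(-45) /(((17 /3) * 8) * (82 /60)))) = 6.40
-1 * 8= -8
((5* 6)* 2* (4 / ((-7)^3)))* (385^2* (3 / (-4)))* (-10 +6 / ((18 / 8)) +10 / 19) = -70422000 / 133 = -529488.72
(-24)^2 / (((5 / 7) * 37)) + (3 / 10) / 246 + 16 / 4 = 156529 / 6068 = 25.80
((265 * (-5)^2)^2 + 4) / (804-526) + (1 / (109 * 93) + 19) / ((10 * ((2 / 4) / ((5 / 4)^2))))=889872077291 / 5636172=157885.90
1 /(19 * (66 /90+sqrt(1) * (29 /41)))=615 /16834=0.04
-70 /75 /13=-0.07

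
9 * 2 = 18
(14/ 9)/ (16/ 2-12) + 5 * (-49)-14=-4669/ 18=-259.39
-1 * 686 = -686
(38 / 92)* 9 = 171 / 46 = 3.72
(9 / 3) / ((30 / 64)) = 32 / 5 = 6.40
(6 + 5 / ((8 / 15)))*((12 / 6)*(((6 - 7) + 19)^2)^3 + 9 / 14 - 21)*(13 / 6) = 2266063745.85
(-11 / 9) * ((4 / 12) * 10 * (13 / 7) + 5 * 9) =-11825 / 189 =-62.57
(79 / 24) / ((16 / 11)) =869 / 384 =2.26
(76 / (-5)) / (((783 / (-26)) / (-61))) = -120536 / 3915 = -30.79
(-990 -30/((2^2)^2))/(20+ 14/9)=-71415/1552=-46.01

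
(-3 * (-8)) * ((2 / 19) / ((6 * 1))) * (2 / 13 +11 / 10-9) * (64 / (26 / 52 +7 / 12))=-162816 / 845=-192.68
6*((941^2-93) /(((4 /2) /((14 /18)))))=6197716 /3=2065905.33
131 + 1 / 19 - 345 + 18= -3723 / 19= -195.95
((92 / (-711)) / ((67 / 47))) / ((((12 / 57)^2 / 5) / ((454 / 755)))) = -88584707 / 14386374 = -6.16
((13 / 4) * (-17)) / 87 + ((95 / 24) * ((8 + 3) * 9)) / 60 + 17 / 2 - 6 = 23375 / 2784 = 8.40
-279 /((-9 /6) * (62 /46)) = 138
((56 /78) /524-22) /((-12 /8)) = 224782 /15327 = 14.67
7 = 7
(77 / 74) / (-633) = -0.00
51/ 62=0.82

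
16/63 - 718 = -45218/63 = -717.75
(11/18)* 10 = 55/9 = 6.11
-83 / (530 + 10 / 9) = -747 / 4780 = -0.16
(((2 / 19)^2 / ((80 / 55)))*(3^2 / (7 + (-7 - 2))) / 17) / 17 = -99 / 834632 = -0.00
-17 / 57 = -0.30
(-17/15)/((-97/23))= 391/1455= 0.27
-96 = -96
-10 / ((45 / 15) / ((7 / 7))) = -10 / 3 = -3.33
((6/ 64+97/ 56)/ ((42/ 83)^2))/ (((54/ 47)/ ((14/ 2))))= 132427247/ 3048192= 43.44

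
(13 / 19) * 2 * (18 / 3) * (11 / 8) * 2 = 429 / 19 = 22.58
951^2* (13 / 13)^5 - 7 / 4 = 3617597 / 4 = 904399.25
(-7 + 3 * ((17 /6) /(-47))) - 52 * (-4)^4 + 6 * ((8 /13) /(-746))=-6070964803 /455806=-13319.19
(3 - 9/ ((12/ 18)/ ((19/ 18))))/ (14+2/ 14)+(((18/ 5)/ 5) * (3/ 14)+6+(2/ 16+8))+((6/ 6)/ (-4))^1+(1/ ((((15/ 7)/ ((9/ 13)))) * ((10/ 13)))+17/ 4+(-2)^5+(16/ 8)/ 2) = -201681/ 15400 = -13.10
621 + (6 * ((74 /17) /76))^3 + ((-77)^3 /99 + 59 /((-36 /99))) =-5037740586983 /1213137612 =-4152.65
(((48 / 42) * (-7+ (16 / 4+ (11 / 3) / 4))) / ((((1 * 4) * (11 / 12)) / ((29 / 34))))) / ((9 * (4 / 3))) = -725 / 15708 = -0.05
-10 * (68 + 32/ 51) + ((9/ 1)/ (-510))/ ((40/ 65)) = -2800117/ 4080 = -686.30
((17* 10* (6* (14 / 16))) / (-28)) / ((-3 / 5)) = 425 / 8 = 53.12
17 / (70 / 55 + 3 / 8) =1496 / 145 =10.32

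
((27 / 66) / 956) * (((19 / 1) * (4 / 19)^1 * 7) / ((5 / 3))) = 0.01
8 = 8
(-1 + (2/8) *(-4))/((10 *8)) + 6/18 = 0.31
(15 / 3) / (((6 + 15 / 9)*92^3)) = 15 / 17909824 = 0.00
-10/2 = -5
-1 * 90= -90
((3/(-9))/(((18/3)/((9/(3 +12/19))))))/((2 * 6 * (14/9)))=-0.01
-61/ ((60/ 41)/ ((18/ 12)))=-2501/ 40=-62.52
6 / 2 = 3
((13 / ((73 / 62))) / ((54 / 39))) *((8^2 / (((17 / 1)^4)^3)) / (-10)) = -167648 / 1913914049299764885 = -0.00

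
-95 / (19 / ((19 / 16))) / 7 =-95 / 112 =-0.85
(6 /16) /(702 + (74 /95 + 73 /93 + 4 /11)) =291555 /547289576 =0.00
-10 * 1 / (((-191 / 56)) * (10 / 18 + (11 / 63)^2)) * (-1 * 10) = -11113200 / 222133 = -50.03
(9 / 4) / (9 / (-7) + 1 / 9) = -567 / 296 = -1.92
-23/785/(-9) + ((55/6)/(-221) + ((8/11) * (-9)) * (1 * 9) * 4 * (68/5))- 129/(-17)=-21964127323/6870006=-3197.10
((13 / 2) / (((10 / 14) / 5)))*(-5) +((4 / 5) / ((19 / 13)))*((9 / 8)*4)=-225.04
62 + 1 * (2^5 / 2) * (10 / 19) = 1338 / 19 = 70.42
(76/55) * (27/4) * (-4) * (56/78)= -19152/715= -26.79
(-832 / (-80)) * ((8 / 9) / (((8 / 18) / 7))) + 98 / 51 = 37618 / 255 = 147.52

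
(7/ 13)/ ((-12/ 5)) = -35/ 156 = -0.22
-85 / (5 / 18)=-306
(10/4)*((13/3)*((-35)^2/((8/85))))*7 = 47376875/48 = 987018.23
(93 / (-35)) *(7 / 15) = -31 / 25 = -1.24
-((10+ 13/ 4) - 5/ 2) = -43/ 4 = -10.75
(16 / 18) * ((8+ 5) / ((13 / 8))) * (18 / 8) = 16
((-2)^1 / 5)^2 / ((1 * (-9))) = -4 / 225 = -0.02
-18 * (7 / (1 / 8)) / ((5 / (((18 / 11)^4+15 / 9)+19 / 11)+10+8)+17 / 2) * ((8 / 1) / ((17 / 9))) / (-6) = 160358400 / 6079013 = 26.38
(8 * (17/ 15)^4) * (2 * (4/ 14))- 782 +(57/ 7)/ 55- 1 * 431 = -4698449108/ 3898125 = -1205.31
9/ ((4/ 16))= 36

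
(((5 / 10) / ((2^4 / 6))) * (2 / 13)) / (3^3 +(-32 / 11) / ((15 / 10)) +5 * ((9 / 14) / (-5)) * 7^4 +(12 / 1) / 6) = -99 / 5204420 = -0.00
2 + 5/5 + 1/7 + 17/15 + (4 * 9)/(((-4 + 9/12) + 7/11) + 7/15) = -1858567/148785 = -12.49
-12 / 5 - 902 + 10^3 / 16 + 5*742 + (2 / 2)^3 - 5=28641 / 10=2864.10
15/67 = 0.22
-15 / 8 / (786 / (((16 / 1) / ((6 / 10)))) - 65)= 75 / 1421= 0.05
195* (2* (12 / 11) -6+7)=6825 / 11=620.45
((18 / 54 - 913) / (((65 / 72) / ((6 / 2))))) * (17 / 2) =-1675656 / 65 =-25779.32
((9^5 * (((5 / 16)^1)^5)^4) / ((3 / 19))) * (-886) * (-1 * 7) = 110597865772247314453125 / 604462909807314587353088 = 0.18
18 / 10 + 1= 14 / 5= 2.80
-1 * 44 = -44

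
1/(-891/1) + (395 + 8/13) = 4582400/11583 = 395.61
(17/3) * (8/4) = 34/3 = 11.33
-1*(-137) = 137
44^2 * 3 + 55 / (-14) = 81257 / 14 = 5804.07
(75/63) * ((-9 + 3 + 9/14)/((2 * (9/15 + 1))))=-3125/1568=-1.99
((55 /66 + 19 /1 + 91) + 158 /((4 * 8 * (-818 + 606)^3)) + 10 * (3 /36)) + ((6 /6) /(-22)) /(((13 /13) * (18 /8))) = 1685030372723 /15092554752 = 111.65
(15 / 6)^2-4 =9 / 4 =2.25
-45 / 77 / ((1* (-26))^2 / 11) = -45 / 4732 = -0.01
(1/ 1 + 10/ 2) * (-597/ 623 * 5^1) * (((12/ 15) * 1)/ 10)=-7164/ 3115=-2.30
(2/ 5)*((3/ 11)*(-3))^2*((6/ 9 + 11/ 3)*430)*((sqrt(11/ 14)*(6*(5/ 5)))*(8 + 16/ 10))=25474.46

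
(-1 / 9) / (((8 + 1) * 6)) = -1 / 486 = -0.00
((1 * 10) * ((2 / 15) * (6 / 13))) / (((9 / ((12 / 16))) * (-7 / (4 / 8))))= -1 / 273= -0.00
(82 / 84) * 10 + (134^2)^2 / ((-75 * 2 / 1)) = -1128457651 / 525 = -2149443.14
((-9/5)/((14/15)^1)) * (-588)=1134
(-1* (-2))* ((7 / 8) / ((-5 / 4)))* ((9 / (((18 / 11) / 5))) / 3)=-77 / 6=-12.83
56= 56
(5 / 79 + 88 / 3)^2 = 48539089 / 56169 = 864.16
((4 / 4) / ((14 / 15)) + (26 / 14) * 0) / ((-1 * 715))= -3 / 2002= -0.00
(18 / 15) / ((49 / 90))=108 / 49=2.20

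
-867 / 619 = -1.40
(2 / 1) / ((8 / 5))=5 / 4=1.25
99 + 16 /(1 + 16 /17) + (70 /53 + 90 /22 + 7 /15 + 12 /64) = 480427 /4240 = 113.31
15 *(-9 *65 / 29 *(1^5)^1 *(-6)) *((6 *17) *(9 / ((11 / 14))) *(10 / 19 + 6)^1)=83905567200 / 6061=13843518.76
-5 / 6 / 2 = -5 / 12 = -0.42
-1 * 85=-85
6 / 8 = 3 / 4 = 0.75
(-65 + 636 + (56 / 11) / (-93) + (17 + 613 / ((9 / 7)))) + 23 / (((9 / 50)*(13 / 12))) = 47185055 / 39897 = 1182.67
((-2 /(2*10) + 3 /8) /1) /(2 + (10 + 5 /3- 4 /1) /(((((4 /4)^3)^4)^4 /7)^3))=33 /315800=0.00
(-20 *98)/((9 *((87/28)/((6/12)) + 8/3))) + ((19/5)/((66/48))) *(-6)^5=-1324113488/61545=-21514.56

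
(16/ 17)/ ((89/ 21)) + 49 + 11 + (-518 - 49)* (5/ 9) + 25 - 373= -602.78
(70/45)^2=196/81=2.42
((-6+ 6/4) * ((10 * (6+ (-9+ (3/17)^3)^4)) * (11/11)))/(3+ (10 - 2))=-15613985943452407770/582622237229761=-26799.50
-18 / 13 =-1.38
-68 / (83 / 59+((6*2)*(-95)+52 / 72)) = 72216 / 1208419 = 0.06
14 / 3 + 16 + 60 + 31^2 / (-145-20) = 12349 / 165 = 74.84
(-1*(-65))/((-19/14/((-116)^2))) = -12244960/19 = -644471.58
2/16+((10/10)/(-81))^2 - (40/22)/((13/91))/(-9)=888739/577368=1.54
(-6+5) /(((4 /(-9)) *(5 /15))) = 27 /4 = 6.75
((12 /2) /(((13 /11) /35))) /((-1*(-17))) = 2310 /221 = 10.45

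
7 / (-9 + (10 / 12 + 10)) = 42 / 11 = 3.82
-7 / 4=-1.75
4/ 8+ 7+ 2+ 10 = 39/ 2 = 19.50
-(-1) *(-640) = -640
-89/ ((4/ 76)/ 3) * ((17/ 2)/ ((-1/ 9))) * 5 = 3880845/ 2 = 1940422.50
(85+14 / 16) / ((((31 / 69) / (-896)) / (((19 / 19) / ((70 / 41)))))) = -15548184 / 155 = -100310.86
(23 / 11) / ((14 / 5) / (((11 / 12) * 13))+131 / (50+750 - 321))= 716105 / 174137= 4.11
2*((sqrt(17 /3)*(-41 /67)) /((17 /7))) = -574*sqrt(51) /3417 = -1.20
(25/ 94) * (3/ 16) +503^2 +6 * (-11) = 380426347/ 1504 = 252943.05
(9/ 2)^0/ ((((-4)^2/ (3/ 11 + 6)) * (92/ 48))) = 9/ 44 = 0.20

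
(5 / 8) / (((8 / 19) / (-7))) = -665 / 64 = -10.39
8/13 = 0.62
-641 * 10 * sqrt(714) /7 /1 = -6410 * sqrt(714) /7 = -24468.60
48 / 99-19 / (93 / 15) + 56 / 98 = -14381 / 7161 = -2.01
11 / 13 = 0.85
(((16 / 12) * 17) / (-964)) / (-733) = 17 / 529959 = 0.00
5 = 5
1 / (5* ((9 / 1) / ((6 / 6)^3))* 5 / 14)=14 / 225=0.06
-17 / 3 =-5.67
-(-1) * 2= 2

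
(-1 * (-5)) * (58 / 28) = 145 / 14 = 10.36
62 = 62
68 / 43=1.58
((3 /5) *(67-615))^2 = 2702736 /25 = 108109.44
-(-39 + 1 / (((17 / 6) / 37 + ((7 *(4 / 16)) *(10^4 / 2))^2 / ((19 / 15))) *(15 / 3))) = 49715859433767 / 1274765626615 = 39.00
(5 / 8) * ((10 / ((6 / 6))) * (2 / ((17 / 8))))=100 / 17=5.88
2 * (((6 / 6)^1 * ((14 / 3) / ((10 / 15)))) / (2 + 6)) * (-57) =-399 / 4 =-99.75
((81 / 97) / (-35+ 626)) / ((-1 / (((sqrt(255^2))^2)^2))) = -114162766875 / 19109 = -5974293.10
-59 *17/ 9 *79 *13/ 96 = -1030081/ 864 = -1192.22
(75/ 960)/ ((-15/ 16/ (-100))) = 25/ 3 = 8.33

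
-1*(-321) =321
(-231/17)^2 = 53361/289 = 184.64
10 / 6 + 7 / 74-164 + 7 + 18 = -30467 / 222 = -137.24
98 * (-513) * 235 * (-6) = 70886340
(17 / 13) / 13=17 / 169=0.10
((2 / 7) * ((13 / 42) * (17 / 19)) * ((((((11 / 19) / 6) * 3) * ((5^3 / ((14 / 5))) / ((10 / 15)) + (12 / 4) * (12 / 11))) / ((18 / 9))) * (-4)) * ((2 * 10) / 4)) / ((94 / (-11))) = 87649705 / 46557448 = 1.88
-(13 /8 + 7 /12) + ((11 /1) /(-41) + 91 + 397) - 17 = 461027 /984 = 468.52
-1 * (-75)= 75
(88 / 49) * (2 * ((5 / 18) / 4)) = 110 / 441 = 0.25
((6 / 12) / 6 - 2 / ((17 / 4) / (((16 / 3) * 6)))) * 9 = -9165 / 68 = -134.78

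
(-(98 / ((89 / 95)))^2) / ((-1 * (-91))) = -120.25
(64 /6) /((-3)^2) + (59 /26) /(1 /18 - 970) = 7248607 /6128109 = 1.18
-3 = -3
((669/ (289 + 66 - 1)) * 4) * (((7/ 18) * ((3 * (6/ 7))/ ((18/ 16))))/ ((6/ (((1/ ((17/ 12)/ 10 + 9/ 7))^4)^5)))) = 2021234986879569767002328604425709630259200000000000000000000/ 2224516716217470084330970933097650936595644771543309198860984059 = 0.00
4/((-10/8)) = -16/5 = -3.20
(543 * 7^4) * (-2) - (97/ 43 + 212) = -112131111/ 43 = -2607700.26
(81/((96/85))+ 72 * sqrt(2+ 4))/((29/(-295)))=-21240 * sqrt(6)/29- 677025/928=-2523.59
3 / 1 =3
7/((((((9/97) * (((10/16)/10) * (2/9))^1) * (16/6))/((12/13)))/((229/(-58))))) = -2798838/377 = -7423.97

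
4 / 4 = 1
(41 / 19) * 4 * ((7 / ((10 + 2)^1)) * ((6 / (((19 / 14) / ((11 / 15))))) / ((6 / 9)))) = 44198 / 1805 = 24.49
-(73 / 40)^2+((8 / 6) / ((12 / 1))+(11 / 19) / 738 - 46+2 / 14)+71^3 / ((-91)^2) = -181299966313 / 30964315200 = -5.86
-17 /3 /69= -17 /207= -0.08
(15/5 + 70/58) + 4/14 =912/203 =4.49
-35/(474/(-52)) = 910/237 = 3.84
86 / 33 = 2.61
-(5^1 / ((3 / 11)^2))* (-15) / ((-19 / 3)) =-3025 / 19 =-159.21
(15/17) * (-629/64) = -555/64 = -8.67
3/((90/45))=3/2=1.50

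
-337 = -337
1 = 1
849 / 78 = 283 / 26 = 10.88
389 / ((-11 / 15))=-5835 / 11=-530.45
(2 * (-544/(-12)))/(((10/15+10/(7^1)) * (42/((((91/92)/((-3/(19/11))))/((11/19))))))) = -558467/551034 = -1.01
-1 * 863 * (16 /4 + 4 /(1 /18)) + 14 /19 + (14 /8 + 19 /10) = -24921773 /380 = -65583.61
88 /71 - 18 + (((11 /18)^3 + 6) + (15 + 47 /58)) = 63378749 /12008088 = 5.28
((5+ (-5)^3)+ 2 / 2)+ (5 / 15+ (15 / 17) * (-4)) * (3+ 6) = -2512 / 17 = -147.76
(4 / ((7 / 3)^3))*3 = 324 / 343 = 0.94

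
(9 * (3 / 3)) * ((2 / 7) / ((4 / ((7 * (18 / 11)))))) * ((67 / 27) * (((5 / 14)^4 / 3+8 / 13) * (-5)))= -56.72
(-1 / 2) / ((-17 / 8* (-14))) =-2 / 119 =-0.02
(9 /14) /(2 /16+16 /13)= 156 /329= 0.47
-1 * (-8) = 8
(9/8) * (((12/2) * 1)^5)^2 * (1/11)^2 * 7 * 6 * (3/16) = 535692528/121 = 4427210.98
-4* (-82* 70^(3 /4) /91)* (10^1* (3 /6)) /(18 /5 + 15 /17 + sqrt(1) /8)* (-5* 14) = -11152000* 70^(3 /4) /40729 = -6626.32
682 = 682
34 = 34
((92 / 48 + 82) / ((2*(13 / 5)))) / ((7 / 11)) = 55385 / 2184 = 25.36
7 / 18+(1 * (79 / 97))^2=178201 / 169362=1.05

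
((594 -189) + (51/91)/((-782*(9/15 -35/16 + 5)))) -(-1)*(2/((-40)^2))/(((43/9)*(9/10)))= 265353104463/655192720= 405.00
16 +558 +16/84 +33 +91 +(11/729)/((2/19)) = 7127195/10206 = 698.33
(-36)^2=1296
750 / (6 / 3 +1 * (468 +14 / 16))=6000 / 3767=1.59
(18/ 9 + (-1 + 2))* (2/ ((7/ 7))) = 6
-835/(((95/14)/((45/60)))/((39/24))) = -45591/304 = -149.97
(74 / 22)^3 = 50653 / 1331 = 38.06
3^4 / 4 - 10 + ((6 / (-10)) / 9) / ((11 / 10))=1345 / 132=10.19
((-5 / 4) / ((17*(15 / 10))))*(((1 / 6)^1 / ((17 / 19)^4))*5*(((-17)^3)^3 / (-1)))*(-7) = 1904794542175 / 36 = 52910959504.86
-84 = -84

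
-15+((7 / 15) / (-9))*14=-2123 / 135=-15.73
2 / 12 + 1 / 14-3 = -58 / 21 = -2.76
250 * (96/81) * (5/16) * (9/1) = 2500/3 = 833.33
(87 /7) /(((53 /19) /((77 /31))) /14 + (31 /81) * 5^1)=20619522 /3307793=6.23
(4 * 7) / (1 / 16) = 448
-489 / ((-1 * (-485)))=-489 / 485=-1.01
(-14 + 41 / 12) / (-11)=127 / 132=0.96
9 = 9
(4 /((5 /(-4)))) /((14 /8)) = -64 /35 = -1.83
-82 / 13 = -6.31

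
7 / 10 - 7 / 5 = -7 / 10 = -0.70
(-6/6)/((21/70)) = -10/3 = -3.33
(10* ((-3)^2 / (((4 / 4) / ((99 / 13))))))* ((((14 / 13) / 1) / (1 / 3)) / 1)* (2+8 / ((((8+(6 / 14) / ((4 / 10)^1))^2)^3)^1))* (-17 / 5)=-10677297664038003768 / 709102522582441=-15057.48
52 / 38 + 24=482 / 19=25.37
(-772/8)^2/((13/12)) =8595.92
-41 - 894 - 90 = -1025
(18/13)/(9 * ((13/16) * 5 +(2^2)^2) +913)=288/227461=0.00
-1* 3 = -3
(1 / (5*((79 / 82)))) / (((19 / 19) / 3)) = 246 / 395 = 0.62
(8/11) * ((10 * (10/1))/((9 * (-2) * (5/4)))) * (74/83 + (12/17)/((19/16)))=-12748160/2654091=-4.80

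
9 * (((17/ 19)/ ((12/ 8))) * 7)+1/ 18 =12871/ 342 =37.63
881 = 881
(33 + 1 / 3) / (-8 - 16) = -25 / 18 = -1.39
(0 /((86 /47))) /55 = 0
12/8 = 1.50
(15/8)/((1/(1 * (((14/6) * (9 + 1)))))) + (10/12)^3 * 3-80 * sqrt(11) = 3275/72-80 * sqrt(11) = -219.84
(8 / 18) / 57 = 4 / 513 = 0.01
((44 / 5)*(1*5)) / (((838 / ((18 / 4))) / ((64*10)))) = 151.22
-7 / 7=-1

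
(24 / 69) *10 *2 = 160 / 23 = 6.96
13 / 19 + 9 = 184 / 19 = 9.68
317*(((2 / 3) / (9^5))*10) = 6340 / 177147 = 0.04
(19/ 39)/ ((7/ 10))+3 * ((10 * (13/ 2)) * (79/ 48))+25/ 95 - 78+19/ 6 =6834759/ 27664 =247.06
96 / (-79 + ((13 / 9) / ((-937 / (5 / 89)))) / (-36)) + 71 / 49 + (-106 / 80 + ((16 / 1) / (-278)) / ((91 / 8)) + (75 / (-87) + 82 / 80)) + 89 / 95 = 3648077866734741 / 1041375886650234590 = 0.00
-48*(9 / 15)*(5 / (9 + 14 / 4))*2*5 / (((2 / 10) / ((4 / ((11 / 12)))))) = -2513.45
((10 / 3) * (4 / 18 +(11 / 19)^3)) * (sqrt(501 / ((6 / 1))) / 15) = 25697 * sqrt(334) / 555579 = 0.85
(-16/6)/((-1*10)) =4/15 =0.27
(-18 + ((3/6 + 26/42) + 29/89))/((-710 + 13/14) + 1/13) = 804479/34452879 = 0.02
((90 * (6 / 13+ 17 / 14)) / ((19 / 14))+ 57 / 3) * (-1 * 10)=-321430 / 247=-1301.34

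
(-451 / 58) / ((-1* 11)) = 0.71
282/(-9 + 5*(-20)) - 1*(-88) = 9310/109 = 85.41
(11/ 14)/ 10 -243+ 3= -239.92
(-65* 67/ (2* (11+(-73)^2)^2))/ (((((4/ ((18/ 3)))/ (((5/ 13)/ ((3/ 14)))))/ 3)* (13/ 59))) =-27671/ 9885408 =-0.00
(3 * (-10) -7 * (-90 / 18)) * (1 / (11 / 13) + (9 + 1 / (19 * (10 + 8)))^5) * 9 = 15220180815338217025 / 5718481309728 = 2661577.43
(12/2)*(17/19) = 102/19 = 5.37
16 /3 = 5.33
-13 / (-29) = 0.45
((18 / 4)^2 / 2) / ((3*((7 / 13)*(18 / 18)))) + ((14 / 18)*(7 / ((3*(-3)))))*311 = -824953 / 4536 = -181.87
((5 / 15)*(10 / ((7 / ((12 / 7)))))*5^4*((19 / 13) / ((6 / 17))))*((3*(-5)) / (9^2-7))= -10093750 / 23569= -428.26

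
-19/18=-1.06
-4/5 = -0.80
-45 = -45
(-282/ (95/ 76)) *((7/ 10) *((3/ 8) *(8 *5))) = -11844/ 5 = -2368.80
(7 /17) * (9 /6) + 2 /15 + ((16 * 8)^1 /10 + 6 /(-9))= 6571 /510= 12.88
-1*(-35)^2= -1225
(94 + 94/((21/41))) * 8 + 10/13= 606322/273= 2220.96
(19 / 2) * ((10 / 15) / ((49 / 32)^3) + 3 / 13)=36305371 / 9176622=3.96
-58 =-58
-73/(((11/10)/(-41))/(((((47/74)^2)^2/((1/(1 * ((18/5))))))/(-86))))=-131443967097/7091825224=-18.53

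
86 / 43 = 2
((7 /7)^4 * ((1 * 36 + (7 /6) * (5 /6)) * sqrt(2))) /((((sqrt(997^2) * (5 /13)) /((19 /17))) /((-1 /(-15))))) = 328757 * sqrt(2) /45762300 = 0.01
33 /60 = 11 /20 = 0.55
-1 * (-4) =4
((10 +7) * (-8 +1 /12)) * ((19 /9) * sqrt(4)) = -30685 /54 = -568.24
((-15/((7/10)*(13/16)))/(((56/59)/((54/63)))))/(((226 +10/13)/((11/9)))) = -0.13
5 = 5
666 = 666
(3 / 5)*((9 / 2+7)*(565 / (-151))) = -7797 / 302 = -25.82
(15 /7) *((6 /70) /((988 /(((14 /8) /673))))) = 9 /18617872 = 0.00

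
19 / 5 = 3.80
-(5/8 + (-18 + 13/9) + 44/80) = 5537/360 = 15.38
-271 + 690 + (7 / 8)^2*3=26963 / 64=421.30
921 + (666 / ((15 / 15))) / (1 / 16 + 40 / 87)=1596639 / 727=2196.20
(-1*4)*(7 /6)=-4.67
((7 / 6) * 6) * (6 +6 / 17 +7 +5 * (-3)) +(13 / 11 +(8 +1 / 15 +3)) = 2017 / 2805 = 0.72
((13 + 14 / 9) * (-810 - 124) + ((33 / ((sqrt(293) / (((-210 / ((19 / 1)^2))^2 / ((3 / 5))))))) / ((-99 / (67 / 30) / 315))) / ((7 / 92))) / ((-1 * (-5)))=-122354 / 45 - 45305400 * sqrt(293) / 38184053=-2739.29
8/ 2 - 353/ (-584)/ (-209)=487871/ 122056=4.00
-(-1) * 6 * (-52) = -312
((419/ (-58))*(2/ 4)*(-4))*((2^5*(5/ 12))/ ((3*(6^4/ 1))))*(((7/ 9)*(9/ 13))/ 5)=2933/ 549666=0.01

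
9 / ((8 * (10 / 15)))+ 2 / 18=259 / 144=1.80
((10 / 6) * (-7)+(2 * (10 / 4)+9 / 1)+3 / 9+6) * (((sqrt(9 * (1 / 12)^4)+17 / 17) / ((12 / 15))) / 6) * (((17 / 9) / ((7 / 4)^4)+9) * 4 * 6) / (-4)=-12924145 / 127008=-101.76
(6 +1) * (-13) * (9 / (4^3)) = -819 / 64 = -12.80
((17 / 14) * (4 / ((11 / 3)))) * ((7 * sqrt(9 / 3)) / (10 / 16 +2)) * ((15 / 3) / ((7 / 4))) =5440 * sqrt(3) / 539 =17.48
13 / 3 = 4.33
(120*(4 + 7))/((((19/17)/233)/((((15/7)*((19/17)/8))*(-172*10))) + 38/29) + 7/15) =1198522875/1613468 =742.82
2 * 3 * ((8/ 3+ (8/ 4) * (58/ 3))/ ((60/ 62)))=3844/ 15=256.27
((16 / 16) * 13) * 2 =26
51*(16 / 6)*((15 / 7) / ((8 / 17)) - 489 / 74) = -72369 / 259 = -279.42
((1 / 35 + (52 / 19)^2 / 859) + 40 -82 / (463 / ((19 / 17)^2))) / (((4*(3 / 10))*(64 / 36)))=173470968871929 / 9294525384032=18.66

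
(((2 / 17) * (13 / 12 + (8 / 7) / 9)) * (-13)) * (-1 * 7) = 3965 / 306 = 12.96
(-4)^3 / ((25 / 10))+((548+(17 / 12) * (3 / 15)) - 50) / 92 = -22283 / 1104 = -20.18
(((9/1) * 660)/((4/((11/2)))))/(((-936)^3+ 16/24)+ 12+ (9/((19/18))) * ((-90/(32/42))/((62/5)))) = -23091156/2318377293907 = -0.00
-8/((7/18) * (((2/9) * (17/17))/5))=-3240/7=-462.86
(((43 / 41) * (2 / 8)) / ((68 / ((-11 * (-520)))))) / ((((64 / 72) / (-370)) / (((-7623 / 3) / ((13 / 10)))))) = 50028796125 / 2788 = 17944331.47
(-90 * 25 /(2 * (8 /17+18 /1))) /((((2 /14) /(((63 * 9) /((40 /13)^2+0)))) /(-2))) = 513132165 /10048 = 51068.09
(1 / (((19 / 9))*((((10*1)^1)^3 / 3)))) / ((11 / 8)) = 27 / 26125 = 0.00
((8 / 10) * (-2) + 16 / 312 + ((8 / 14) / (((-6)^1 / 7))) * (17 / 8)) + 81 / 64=-7071 / 4160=-1.70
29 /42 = 0.69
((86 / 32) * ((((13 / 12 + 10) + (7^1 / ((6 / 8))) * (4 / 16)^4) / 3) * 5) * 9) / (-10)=-91805 / 2048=-44.83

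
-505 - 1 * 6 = -511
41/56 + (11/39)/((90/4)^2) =3240439/4422600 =0.73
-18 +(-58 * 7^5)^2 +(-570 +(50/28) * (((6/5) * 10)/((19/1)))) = 126382816027534/133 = 950246737049.13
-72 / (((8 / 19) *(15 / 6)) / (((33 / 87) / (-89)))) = 0.29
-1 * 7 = -7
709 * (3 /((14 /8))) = 8508 /7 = 1215.43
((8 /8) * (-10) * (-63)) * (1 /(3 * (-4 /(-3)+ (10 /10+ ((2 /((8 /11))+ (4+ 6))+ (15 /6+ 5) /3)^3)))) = 40320 /681391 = 0.06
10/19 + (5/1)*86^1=430.53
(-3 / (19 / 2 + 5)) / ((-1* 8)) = 3 / 116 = 0.03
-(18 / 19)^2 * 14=-4536 / 361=-12.57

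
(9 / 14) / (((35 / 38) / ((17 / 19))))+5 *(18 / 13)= 24039 / 3185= 7.55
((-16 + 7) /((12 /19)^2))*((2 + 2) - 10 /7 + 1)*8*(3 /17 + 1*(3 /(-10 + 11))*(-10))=4575675 /238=19225.53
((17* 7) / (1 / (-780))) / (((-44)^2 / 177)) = -4107285 / 484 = -8486.13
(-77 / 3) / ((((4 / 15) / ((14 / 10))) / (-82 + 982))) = -121275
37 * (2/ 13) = 5.69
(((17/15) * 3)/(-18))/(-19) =17/1710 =0.01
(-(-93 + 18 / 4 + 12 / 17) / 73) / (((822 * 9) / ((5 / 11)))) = 4975 / 67326732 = 0.00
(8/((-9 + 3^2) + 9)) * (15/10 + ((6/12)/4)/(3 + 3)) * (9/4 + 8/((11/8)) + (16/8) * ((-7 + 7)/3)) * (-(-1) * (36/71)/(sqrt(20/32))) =73 * sqrt(10)/33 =7.00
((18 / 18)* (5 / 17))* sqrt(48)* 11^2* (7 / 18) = 8470* sqrt(3) / 153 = 95.89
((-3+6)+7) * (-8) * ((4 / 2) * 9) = -1440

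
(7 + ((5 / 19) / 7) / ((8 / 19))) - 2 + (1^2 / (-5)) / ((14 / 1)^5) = 13685699 / 2689120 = 5.09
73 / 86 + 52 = 4545 / 86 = 52.85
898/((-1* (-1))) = 898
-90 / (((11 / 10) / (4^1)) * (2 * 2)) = -900 / 11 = -81.82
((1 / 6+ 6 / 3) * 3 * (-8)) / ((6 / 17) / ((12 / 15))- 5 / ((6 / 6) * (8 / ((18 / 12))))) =14144 / 135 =104.77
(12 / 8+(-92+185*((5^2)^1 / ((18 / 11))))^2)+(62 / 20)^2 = 15140709754 / 2025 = 7476893.71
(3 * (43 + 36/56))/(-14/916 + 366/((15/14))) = 699595/1825201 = 0.38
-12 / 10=-6 / 5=-1.20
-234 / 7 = -33.43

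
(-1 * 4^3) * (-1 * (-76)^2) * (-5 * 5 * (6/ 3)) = -18483200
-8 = -8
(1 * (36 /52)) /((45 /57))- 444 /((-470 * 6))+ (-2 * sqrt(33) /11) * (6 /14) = 632 /611- 6 * sqrt(33) /77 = 0.59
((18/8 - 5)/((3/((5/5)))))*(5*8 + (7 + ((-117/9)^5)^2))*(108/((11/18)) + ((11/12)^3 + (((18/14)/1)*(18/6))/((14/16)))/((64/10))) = -30394301951868004169/1354752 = -22435325396727.97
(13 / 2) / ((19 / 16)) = 5.47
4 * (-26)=-104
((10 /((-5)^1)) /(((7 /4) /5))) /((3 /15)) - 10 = -270 /7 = -38.57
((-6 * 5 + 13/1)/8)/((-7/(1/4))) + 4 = 913/224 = 4.08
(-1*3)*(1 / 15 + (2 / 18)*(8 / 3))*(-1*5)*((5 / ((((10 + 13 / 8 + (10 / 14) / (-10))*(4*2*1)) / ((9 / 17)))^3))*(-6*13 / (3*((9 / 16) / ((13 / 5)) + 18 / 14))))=-3181228960 / 35927199890973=-0.00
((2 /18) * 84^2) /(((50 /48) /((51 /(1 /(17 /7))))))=2330496 /25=93219.84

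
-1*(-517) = 517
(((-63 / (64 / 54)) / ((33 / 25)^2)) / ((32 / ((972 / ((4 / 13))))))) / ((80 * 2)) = -74631375 / 3964928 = -18.82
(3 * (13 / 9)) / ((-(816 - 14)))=-13 / 2406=-0.01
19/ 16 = 1.19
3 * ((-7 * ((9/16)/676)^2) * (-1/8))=1701/935886848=0.00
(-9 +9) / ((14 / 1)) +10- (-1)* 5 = 15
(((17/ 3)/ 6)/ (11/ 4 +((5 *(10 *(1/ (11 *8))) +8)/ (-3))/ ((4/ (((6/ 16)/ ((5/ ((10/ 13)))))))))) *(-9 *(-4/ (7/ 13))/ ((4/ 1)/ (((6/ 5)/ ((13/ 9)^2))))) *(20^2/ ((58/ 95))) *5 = 10979.72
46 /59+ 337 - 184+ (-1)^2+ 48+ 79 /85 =1021601 /5015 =203.71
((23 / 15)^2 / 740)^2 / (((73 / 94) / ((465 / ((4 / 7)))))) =2854098359 / 269829900000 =0.01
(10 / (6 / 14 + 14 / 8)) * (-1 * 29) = -8120 / 61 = -133.11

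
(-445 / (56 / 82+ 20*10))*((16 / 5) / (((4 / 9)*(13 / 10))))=-328410 / 26741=-12.28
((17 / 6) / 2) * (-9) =-51 / 4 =-12.75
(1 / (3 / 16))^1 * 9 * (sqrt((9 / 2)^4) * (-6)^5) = -7558272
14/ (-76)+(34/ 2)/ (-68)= -0.43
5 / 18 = 0.28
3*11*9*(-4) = -1188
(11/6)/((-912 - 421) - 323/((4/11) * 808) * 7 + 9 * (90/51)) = -0.00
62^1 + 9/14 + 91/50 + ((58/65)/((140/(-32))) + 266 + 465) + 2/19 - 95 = 30273241/43225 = 700.36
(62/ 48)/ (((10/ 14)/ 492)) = 8897/ 10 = 889.70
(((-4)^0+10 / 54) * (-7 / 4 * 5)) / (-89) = 280 / 2403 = 0.12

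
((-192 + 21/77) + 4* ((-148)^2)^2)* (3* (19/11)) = 1203301201515/121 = 9944638029.05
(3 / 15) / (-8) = -1 / 40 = -0.02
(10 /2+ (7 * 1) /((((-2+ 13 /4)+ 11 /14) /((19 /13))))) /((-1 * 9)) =-391 /351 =-1.11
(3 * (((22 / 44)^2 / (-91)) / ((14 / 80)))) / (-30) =1 / 637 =0.00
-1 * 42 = -42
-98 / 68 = -49 / 34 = -1.44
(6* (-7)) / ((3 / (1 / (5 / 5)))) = -14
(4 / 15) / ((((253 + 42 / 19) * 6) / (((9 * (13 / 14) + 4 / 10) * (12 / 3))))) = 46588 / 7637175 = 0.01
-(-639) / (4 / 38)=12141 / 2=6070.50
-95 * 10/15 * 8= -1520/3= -506.67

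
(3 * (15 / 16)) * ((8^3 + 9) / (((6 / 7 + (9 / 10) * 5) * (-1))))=-10941 / 40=-273.52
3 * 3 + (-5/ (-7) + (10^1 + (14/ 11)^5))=25989806/ 1127357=23.05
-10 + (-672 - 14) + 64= -632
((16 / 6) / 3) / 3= 8 / 27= 0.30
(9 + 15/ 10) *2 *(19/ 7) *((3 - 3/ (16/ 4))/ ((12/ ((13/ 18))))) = 247/ 32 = 7.72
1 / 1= 1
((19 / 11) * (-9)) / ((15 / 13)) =-741 / 55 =-13.47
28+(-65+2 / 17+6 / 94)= -29418 / 799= -36.82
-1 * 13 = -13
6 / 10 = 3 / 5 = 0.60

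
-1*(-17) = 17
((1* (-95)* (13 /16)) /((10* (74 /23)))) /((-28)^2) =-5681 /1856512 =-0.00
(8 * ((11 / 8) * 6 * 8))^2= 278784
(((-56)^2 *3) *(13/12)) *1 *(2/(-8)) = -2548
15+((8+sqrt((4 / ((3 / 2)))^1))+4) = 2 * sqrt(6) / 3+27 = 28.63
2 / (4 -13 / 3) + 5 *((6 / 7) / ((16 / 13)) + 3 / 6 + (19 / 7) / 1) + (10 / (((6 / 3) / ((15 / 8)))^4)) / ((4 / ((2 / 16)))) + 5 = 137955683 / 7340032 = 18.79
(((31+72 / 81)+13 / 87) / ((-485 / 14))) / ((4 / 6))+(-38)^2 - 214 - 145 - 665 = 17663366 / 42195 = 418.61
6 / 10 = 3 / 5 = 0.60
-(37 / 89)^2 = -1369 / 7921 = -0.17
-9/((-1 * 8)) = 9/8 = 1.12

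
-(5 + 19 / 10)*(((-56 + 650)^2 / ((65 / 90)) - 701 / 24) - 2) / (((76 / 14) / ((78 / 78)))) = -4907776363 / 7904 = -620923.12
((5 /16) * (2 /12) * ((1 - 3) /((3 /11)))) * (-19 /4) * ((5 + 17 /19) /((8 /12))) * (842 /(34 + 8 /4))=162085 /432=375.20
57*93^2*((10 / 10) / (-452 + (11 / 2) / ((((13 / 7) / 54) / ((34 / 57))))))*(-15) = 20736.80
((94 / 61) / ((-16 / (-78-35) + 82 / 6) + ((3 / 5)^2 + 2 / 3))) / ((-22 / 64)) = -12746400 / 42181073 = -0.30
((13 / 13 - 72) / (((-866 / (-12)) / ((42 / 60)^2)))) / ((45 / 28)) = -48706 / 162375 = -0.30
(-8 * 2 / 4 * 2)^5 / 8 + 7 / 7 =-4095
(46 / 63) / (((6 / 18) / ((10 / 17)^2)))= 0.76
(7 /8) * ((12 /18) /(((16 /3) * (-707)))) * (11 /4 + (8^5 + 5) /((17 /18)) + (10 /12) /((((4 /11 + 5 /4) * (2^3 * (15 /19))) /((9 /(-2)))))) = -335094153 /62416384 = -5.37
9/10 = 0.90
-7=-7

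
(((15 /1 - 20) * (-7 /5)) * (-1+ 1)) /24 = 0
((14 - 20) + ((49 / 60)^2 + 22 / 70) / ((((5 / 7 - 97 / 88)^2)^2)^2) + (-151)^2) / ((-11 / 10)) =-118357571653162691539101782 / 5269730512753212106095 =-22459.89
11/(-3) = -11/3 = -3.67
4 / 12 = 0.33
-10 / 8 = -5 / 4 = -1.25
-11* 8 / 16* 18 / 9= -11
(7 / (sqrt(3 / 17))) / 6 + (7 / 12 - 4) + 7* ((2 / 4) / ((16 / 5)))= -223 / 96 + 7* sqrt(51) / 18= 0.45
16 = 16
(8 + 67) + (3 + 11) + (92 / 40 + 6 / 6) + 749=8413 / 10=841.30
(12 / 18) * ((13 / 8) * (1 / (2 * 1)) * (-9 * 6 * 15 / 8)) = -1755 / 32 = -54.84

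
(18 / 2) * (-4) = -36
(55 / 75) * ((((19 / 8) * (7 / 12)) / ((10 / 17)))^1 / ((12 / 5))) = 24871 / 34560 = 0.72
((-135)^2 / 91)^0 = 1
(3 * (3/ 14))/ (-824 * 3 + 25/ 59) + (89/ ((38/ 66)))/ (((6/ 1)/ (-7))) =-3497642611/ 19394459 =-180.34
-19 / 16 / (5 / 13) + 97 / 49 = -4343 / 3920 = -1.11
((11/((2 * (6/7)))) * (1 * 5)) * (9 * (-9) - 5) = -16555/6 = -2759.17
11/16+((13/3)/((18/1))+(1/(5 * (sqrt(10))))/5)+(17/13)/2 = sqrt(10)/250+8885/5616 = 1.59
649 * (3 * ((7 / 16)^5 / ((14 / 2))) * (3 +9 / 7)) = 10017315 / 524288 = 19.11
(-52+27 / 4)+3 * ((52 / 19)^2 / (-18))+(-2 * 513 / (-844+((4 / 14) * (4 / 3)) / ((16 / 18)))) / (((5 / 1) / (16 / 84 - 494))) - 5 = -4390074611 / 25580460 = -171.62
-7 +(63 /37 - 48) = -1972 /37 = -53.30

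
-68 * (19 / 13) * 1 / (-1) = 1292 / 13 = 99.38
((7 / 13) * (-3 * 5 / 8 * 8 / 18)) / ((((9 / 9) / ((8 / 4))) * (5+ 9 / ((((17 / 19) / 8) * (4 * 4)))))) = -1190 / 13299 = -0.09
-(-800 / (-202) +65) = -6965 / 101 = -68.96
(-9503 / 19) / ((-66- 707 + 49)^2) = -9503 / 9959344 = -0.00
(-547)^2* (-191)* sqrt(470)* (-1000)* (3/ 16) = 21430844625* sqrt(470)/ 2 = 232304820026.52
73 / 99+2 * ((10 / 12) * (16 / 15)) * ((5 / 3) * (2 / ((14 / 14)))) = 1979 / 297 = 6.66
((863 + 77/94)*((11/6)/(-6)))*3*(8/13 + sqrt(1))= -6252323/4888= -1279.12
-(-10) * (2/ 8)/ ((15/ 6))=1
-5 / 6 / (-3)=5 / 18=0.28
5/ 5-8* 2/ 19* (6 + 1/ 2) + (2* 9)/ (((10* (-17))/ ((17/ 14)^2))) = -86207/ 18620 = -4.63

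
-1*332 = -332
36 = 36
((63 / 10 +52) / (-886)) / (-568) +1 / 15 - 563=-562.93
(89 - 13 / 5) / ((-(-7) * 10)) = 216 / 175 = 1.23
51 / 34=3 / 2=1.50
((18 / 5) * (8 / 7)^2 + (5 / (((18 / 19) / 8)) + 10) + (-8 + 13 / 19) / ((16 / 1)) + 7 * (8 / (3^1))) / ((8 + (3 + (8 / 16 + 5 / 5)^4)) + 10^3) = 50363617 / 681087015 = 0.07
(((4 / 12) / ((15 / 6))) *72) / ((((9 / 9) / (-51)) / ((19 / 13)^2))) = -883728 / 845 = -1045.83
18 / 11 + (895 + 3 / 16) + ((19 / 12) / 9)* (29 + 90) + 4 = 4380199 / 4752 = 921.76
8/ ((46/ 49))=196/ 23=8.52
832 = 832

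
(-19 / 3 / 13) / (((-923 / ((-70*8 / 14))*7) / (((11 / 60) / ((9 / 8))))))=-3344 / 6803433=-0.00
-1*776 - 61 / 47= -36533 / 47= -777.30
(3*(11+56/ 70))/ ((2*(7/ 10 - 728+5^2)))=-59/ 2341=-0.03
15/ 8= 1.88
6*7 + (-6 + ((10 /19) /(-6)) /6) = 12307 /342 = 35.99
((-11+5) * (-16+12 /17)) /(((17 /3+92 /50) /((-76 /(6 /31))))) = -45942000 /9571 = -4800.13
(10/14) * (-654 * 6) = -19620/7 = -2802.86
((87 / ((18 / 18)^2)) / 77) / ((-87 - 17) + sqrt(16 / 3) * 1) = -3393 / 312158 - 87 * sqrt(3) / 624316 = -0.01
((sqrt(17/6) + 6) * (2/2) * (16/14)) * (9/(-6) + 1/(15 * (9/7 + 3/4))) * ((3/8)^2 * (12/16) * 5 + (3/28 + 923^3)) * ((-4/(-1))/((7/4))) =-3535442432784509/195510-3535442432784509 * sqrt(102)/7038360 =-23156267353.40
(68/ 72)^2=289/ 324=0.89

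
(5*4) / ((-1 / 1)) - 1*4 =-24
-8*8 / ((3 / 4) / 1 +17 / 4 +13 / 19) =-304 / 27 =-11.26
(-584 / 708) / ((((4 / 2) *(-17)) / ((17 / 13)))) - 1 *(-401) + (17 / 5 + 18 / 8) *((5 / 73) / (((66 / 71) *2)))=401.24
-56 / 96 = -7 / 12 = -0.58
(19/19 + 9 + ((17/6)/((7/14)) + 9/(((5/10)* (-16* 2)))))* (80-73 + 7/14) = 3625/32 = 113.28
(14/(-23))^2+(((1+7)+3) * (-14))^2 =12545960/529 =23716.37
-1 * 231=-231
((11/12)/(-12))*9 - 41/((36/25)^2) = -6629/324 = -20.46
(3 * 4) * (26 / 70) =156 / 35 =4.46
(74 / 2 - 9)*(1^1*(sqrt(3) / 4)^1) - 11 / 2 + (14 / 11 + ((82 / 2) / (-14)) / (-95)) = -30697 / 7315 + 7*sqrt(3) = 7.93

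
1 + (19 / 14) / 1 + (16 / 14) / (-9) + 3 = 659 / 126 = 5.23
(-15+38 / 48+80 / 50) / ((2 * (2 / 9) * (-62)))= 4539 / 9920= 0.46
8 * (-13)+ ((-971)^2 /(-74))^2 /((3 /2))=888948297025 /8214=108223556.98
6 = 6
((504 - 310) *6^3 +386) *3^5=10276470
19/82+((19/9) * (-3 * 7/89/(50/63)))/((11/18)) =-1596209/2006950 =-0.80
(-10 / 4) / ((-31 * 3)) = 5 / 186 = 0.03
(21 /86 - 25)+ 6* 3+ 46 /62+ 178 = 458515 /2666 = 171.99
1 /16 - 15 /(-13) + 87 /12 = 1761 /208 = 8.47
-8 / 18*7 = -28 / 9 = -3.11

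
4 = 4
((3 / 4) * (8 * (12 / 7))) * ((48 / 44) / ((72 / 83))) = 996 / 77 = 12.94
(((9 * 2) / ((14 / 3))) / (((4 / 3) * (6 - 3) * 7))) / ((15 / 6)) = 0.06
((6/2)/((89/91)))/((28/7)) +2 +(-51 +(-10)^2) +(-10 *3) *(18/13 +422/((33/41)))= -800215853/50908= -15718.86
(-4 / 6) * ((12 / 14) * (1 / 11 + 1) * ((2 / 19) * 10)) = -960 / 1463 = -0.66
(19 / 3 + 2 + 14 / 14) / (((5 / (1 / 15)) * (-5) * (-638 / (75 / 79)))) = 14 / 378015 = 0.00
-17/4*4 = -17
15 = 15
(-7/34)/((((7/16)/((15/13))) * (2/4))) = -240/221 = -1.09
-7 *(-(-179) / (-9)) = 1253 / 9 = 139.22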